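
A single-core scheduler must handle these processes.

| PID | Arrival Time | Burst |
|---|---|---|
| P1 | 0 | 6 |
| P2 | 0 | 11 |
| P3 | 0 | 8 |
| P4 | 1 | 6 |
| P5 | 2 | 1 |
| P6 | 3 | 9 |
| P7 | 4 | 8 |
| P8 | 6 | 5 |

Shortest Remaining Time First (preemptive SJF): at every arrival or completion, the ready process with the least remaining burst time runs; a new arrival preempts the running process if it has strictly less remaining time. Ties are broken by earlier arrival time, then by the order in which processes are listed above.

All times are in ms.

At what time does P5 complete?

3

Timeline: | P1 0-2 | P5 2-3 | P1 3-7 | P8 7-12 | P4 12-18 | P3 18-26 | P7 26-34 | P6 34-43 | P2 43-54 |
Completion: P1=7  P2=54  P3=26  P4=18  P5=3  P6=43  P7=34  P8=12
Turnaround (C−A): P1=7  P2=54  P3=26  P4=17  P5=1  P6=40  P7=30  P8=6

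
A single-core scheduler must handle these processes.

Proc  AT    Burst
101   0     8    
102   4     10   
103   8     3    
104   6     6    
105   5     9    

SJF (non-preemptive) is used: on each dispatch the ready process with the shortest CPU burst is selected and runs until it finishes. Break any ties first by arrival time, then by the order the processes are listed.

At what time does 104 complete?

Gantt: | 101 0-8 | 103 8-11 | 104 11-17 | 105 17-26 | 102 26-36 |
Completion: 101=8  102=36  103=11  104=17  105=26

17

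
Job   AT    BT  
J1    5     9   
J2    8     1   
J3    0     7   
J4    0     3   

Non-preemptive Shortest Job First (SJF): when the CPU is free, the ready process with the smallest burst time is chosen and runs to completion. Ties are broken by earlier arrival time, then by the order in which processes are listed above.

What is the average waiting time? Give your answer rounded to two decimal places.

2.75

Gantt: | J4 0-3 | J3 3-10 | J2 10-11 | J1 11-20 |
Completion: J1=20  J2=11  J3=10  J4=3
Turnaround (C−A): J1=15  J2=3  J3=10  J4=3
Waiting times: J1=6, J2=2, J3=3, J4=0
Average waiting = (6+2+3+0) / 4 = 11/4 = 2.75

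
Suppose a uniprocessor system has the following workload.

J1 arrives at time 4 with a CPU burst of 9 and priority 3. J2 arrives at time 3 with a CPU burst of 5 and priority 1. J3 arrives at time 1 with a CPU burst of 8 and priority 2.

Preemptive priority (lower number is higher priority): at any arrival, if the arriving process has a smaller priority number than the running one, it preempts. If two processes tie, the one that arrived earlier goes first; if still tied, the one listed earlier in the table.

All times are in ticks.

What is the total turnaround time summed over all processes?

37

Schedule: | idle 0-1 | J3 1-3 | J2 3-8 | J3 8-14 | J1 14-23 |
Completion: J1=23  J2=8  J3=14
Turnaround = completion − arrival: J1=19, J2=5, J3=13
Total turnaround = 19 + 5 + 13 = 37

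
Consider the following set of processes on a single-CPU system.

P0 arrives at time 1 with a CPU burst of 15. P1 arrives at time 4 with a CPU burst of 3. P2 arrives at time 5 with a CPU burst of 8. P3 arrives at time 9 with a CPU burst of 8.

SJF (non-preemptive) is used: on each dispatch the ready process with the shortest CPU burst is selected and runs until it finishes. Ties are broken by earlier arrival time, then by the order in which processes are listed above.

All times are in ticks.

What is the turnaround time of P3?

26

Gantt: | idle 0-1 | P0 1-16 | P1 16-19 | P2 19-27 | P3 27-35 |
Completion: P0=16  P1=19  P2=27  P3=35
Turnaround(P3) = completion − arrival = 35 − 9 = 26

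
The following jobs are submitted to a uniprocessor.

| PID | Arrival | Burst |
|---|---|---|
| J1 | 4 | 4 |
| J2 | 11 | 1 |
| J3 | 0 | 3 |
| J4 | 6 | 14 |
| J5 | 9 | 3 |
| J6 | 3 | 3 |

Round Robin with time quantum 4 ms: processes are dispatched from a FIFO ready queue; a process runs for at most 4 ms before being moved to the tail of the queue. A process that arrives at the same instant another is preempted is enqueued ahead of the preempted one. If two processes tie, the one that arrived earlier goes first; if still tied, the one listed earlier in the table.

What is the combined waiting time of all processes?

Schedule: | J3 0-3 | J6 3-6 | J1 6-10 | J4 10-14 | J5 14-17 | J2 17-18 | J4 18-28 |
Completion: J1=10  J2=18  J3=3  J4=28  J5=17  J6=6
Waiting = turnaround − burst: J1=2, J2=6, J3=0, J4=8, J5=5, J6=0
Total waiting = 2 + 6 + 0 + 8 + 5 + 0 = 21

21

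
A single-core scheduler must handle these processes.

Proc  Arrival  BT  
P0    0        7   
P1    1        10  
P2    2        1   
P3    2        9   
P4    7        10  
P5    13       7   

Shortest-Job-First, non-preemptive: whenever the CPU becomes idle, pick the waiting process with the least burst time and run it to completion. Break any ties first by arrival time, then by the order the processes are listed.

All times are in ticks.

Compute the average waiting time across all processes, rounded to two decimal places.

10.83

Gantt: | P0 0-7 | P2 7-8 | P3 8-17 | P5 17-24 | P1 24-34 | P4 34-44 |
Completion: P0=7  P1=34  P2=8  P3=17  P4=44  P5=24
Waiting times: P0=0, P1=23, P2=5, P3=6, P4=27, P5=4
Average waiting = (0+23+5+6+27+4) / 6 = 65/6 = 10.83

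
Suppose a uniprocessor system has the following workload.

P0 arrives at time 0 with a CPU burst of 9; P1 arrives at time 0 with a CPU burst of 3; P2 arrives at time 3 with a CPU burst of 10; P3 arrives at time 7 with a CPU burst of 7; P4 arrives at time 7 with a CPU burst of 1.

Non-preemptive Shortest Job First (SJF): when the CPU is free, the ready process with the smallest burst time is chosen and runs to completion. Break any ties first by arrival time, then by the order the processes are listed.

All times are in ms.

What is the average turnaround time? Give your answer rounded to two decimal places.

Gantt: | P1 0-3 | P0 3-12 | P4 12-13 | P3 13-20 | P2 20-30 |
Completion: P0=12  P1=3  P2=30  P3=20  P4=13
Turnaround (C−A): P0=12  P1=3  P2=27  P3=13  P4=6
Turnaround times: P0=12, P1=3, P2=27, P3=13, P4=6
Average turnaround = (12+3+27+13+6) / 5 = 61/5 = 12.20

12.20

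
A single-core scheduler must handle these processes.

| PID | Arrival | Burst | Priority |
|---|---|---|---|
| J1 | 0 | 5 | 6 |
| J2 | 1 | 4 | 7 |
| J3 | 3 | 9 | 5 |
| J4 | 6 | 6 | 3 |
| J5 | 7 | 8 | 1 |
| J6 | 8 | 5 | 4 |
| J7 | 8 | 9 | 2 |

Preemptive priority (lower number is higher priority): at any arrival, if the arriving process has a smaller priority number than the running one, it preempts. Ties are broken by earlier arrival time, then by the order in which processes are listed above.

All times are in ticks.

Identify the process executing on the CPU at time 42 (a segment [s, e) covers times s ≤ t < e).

J2

Schedule: | J1 0-3 | J3 3-6 | J4 6-7 | J5 7-15 | J7 15-24 | J4 24-29 | J6 29-34 | J3 34-40 | J1 40-42 | J2 42-46 |
Completion: J1=42  J2=46  J3=40  J4=29  J5=15  J6=34  J7=24
Turnaround (C−A): J1=42  J2=45  J3=37  J4=23  J5=8  J6=26  J7=16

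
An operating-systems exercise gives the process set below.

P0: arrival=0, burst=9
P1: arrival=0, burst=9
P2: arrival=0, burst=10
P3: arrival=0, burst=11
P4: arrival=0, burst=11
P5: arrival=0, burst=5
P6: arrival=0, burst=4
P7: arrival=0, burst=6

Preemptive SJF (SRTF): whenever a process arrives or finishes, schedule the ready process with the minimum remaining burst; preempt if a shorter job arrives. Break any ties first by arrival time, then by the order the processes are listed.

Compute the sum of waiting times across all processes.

182

Gantt: | P6 0-4 | P5 4-9 | P7 9-15 | P0 15-24 | P1 24-33 | P2 33-43 | P3 43-54 | P4 54-65 |
Completion: P0=24  P1=33  P2=43  P3=54  P4=65  P5=9  P6=4  P7=15
Turnaround (C−A): P0=24  P1=33  P2=43  P3=54  P4=65  P5=9  P6=4  P7=15
Waiting = turnaround − burst: P0=15, P1=24, P2=33, P3=43, P4=54, P5=4, P6=0, P7=9
Total waiting = 15 + 24 + 33 + 43 + 54 + 4 + 0 + 9 = 182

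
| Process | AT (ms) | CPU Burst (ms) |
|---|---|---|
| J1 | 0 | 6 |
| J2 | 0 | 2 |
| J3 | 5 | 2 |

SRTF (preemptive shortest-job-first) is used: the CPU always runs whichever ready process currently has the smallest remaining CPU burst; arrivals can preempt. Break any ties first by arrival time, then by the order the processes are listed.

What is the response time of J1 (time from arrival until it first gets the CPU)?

Schedule: | J2 0-2 | J1 2-5 | J3 5-7 | J1 7-10 |
Completion: J1=10  J2=2  J3=7
Turnaround (C−A): J1=10  J2=2  J3=2
Response(J1) = first start − arrival = 2 − 0 = 2

2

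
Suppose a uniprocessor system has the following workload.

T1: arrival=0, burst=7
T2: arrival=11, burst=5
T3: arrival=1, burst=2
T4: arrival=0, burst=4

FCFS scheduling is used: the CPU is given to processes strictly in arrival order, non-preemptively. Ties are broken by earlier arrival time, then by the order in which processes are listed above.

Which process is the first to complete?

T1

Gantt: | T1 0-7 | T4 7-11 | T3 11-13 | T2 13-18 |
Completion: T1=7  T2=18  T3=13  T4=11
Finish order: T1 → T4 → T3 → T2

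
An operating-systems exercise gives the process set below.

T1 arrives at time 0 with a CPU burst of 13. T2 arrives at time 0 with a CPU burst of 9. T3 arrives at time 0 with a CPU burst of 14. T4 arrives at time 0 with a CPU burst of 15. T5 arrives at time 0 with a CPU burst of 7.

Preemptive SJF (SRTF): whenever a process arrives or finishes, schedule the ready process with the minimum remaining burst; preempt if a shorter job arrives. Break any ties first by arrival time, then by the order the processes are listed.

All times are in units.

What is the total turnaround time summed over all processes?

Timeline: | T5 0-7 | T2 7-16 | T1 16-29 | T3 29-43 | T4 43-58 |
Completion: T1=29  T2=16  T3=43  T4=58  T5=7
Turnaround = completion − arrival: T1=29, T2=16, T3=43, T4=58, T5=7
Total turnaround = 29 + 16 + 43 + 58 + 7 = 153

153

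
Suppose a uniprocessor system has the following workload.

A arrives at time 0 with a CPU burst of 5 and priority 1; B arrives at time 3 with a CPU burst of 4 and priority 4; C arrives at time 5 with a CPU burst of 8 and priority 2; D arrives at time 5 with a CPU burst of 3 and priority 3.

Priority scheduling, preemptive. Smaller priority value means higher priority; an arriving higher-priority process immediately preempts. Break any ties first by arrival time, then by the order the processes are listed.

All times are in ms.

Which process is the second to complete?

C

Schedule: | A 0-5 | C 5-13 | D 13-16 | B 16-20 |
Completion: A=5  B=20  C=13  D=16
Finish order: A → C → D → B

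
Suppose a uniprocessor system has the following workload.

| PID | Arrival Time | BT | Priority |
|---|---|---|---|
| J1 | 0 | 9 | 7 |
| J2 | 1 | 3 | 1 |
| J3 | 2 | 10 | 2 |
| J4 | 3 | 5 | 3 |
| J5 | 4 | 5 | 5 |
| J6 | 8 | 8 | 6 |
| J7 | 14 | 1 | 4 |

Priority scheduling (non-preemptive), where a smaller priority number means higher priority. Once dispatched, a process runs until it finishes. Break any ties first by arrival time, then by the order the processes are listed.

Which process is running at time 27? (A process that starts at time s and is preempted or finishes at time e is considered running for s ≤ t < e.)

J7

Timeline: | J1 0-9 | J2 9-12 | J3 12-22 | J4 22-27 | J7 27-28 | J5 28-33 | J6 33-41 |
Completion: J1=9  J2=12  J3=22  J4=27  J5=33  J6=41  J7=28
Turnaround (C−A): J1=9  J2=11  J3=20  J4=24  J5=29  J6=33  J7=14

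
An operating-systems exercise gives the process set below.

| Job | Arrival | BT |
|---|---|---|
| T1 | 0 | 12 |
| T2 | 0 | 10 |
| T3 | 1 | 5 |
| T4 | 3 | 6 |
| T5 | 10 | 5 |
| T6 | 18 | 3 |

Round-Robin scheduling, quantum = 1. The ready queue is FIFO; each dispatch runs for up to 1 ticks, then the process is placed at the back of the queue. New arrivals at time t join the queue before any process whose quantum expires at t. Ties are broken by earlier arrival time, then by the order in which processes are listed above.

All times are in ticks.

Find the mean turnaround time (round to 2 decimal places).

Schedule: | T1 0-1 | T2 1-2 | T3 2-3 | T1 3-4 | T2 4-5 | T4 5-6 | T3 6-7 | T1 7-8 | T2 8-9 | T4 9-10 | T3 10-11 | T1 11-12 | T2 12-13 | T5 13-14 | T4 14-15 | T3 15-16 | T1 16-17 | T2 17-18 | T5 18-19 | T4 19-20 | T3 20-21 | T1 21-22 | T6 22-23 | T2 23-24 | T5 24-25 | T4 25-26 | T1 26-27 | T6 27-28 | T2 28-29 | T5 29-30 | T4 30-31 | T1 31-32 | T6 32-33 | T2 33-34 | T5 34-35 | T1 35-36 | T2 36-37 | T1 37-38 | T2 38-39 | T1 39-41 |
Completion: T1=41  T2=39  T3=21  T4=31  T5=35  T6=33
Turnaround (C−A): T1=41  T2=39  T3=20  T4=28  T5=25  T6=15
Turnaround times: T1=41, T2=39, T3=20, T4=28, T5=25, T6=15
Average turnaround = (41+39+20+28+25+15) / 6 = 168/6 = 28.00

28.00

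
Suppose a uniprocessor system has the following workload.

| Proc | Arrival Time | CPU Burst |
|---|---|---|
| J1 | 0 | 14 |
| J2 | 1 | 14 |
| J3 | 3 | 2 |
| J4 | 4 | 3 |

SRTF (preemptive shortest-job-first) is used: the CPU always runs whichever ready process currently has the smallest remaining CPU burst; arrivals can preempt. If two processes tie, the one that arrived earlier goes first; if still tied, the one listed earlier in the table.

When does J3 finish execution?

5

Schedule: | J1 0-3 | J3 3-5 | J4 5-8 | J1 8-19 | J2 19-33 |
Completion: J1=19  J2=33  J3=5  J4=8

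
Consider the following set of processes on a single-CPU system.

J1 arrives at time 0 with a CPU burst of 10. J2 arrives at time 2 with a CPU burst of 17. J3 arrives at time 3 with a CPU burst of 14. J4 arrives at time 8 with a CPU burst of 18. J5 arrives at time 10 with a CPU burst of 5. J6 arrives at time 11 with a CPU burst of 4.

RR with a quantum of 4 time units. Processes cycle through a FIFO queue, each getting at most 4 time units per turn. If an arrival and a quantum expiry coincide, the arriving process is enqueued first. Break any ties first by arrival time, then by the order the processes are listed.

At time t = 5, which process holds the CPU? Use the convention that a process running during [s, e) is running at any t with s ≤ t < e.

Gantt: | J1 0-4 | J2 4-8 | J3 8-12 | J1 12-16 | J4 16-20 | J2 20-24 | J5 24-28 | J6 28-32 | J3 32-36 | J1 36-38 | J4 38-42 | J2 42-46 | J5 46-47 | J3 47-51 | J4 51-55 | J2 55-59 | J3 59-61 | J4 61-65 | J2 65-66 | J4 66-68 |
Completion: J1=38  J2=66  J3=61  J4=68  J5=47  J6=32

J2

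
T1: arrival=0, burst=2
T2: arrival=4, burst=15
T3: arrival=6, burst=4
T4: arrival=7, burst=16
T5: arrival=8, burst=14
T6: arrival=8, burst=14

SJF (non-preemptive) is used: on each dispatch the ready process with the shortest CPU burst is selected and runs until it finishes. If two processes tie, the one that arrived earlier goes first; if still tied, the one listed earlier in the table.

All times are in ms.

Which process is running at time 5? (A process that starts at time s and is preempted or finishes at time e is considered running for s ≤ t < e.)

T2

Timeline: | T1 0-2 | idle 2-4 | T2 4-19 | T3 19-23 | T5 23-37 | T6 37-51 | T4 51-67 |
Completion: T1=2  T2=19  T3=23  T4=67  T5=37  T6=51
Turnaround (C−A): T1=2  T2=15  T3=17  T4=60  T5=29  T6=43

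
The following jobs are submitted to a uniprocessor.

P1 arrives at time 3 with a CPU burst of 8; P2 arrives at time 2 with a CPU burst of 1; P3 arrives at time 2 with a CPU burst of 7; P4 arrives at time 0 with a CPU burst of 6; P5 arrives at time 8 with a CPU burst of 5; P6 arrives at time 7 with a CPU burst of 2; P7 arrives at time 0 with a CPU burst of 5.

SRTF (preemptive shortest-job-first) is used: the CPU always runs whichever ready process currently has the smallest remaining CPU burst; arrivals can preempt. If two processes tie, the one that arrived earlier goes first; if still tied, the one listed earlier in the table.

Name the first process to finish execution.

Gantt: | P7 0-2 | P2 2-3 | P7 3-6 | P4 6-7 | P6 7-9 | P4 9-14 | P5 14-19 | P3 19-26 | P1 26-34 |
Completion: P1=34  P2=3  P3=26  P4=14  P5=19  P6=9  P7=6
Turnaround (C−A): P1=31  P2=1  P3=24  P4=14  P5=11  P6=2  P7=6
Finish order: P2 → P7 → P6 → P4 → P5 → P3 → P1

P2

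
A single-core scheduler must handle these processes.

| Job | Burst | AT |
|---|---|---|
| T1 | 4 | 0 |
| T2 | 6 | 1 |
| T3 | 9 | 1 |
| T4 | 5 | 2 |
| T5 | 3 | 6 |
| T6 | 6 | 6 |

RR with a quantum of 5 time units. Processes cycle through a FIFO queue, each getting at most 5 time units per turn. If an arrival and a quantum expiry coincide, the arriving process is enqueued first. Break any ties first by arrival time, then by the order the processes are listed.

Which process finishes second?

T4

Gantt: | T1 0-4 | T2 4-9 | T3 9-14 | T4 14-19 | T5 19-22 | T6 22-27 | T2 27-28 | T3 28-32 | T6 32-33 |
Completion: T1=4  T2=28  T3=32  T4=19  T5=22  T6=33
Finish order: T1 → T4 → T5 → T2 → T3 → T6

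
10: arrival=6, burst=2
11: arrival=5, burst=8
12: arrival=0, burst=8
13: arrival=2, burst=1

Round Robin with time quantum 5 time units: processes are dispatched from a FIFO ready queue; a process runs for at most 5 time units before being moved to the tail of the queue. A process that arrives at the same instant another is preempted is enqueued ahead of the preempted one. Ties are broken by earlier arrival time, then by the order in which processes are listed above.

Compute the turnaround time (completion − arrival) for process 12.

Schedule: | 12 0-5 | 13 5-6 | 11 6-11 | 12 11-14 | 10 14-16 | 11 16-19 |
Completion: 10=16  11=19  12=14  13=6
Turnaround (C−A): 10=10  11=14  12=14  13=4
Turnaround(12) = completion − arrival = 14 − 0 = 14

14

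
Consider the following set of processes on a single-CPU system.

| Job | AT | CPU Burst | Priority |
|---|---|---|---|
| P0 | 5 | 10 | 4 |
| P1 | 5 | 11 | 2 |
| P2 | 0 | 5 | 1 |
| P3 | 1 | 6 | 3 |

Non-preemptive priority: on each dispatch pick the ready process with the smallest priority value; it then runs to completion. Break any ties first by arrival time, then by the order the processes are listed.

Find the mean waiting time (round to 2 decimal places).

8.00

Timeline: | P2 0-5 | P1 5-16 | P3 16-22 | P0 22-32 |
Completion: P0=32  P1=16  P2=5  P3=22
Turnaround (C−A): P0=27  P1=11  P2=5  P3=21
Waiting times: P0=17, P1=0, P2=0, P3=15
Average waiting = (17+0+0+15) / 4 = 32/4 = 8.00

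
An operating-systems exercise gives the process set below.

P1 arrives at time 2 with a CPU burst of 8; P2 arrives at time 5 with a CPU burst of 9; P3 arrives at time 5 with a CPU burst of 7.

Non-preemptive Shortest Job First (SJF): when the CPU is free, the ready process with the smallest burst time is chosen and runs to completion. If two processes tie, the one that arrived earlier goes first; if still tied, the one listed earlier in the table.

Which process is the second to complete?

Schedule: | idle 0-2 | P1 2-10 | P3 10-17 | P2 17-26 |
Completion: P1=10  P2=26  P3=17
Finish order: P1 → P3 → P2

P3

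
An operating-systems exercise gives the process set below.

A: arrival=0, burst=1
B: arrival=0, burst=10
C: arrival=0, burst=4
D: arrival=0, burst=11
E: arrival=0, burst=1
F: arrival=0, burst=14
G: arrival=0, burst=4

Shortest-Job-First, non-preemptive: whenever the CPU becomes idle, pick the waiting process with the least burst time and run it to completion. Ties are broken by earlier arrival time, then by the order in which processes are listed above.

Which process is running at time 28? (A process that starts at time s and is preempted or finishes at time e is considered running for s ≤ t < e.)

D

Timeline: | A 0-1 | E 1-2 | C 2-6 | G 6-10 | B 10-20 | D 20-31 | F 31-45 |
Completion: A=1  B=20  C=6  D=31  E=2  F=45  G=10
Turnaround (C−A): A=1  B=20  C=6  D=31  E=2  F=45  G=10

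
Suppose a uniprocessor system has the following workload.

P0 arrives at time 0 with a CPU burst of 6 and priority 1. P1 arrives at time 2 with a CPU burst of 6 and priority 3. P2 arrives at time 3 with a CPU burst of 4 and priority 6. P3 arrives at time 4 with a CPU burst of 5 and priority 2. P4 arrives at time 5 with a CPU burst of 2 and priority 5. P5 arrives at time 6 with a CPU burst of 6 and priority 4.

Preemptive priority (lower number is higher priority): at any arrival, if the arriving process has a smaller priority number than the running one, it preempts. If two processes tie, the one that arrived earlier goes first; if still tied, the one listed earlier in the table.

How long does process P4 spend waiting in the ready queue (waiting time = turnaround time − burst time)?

Timeline: | P0 0-6 | P3 6-11 | P1 11-17 | P5 17-23 | P4 23-25 | P2 25-29 |
Completion: P0=6  P1=17  P2=29  P3=11  P4=25  P5=23
Waiting(P4) = turnaround − burst = 20 − 2 = 18

18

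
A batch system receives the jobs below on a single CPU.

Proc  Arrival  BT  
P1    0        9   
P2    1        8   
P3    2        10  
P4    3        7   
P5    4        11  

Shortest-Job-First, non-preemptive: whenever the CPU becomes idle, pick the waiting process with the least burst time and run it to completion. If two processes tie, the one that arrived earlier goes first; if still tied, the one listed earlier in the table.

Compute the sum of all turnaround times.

Gantt: | P1 0-9 | P4 9-16 | P2 16-24 | P3 24-34 | P5 34-45 |
Completion: P1=9  P2=24  P3=34  P4=16  P5=45
Turnaround = completion − arrival: P1=9, P2=23, P3=32, P4=13, P5=41
Total turnaround = 9 + 23 + 32 + 13 + 41 = 118

118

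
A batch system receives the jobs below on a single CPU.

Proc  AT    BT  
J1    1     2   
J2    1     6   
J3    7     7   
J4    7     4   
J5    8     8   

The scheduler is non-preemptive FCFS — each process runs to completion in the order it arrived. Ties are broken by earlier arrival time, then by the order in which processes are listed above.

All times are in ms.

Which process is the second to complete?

Schedule: | idle 0-1 | J1 1-3 | J2 3-9 | J3 9-16 | J4 16-20 | J5 20-28 |
Completion: J1=3  J2=9  J3=16  J4=20  J5=28
Finish order: J1 → J2 → J3 → J4 → J5

J2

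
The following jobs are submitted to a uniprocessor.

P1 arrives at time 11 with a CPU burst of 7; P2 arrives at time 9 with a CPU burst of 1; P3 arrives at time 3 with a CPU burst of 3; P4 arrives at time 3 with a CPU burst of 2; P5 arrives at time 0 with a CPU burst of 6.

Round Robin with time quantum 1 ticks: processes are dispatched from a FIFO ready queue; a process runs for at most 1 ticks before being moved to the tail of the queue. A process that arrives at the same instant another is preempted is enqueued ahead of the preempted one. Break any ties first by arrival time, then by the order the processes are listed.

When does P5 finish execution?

Timeline: | P5 0-3 | P3 3-4 | P4 4-5 | P5 5-6 | P3 6-7 | P4 7-8 | P5 8-9 | P3 9-10 | P2 10-11 | P5 11-12 | P1 12-19 |
Completion: P1=19  P2=11  P3=10  P4=8  P5=12

12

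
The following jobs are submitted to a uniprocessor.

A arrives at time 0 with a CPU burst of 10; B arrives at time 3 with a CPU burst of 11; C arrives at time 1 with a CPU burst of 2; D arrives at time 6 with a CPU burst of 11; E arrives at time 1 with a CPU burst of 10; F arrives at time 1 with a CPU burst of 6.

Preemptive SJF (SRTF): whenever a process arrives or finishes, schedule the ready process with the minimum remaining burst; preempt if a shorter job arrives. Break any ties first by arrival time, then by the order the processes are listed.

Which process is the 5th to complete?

B

Schedule: | A 0-1 | C 1-3 | F 3-9 | A 9-18 | E 18-28 | B 28-39 | D 39-50 |
Completion: A=18  B=39  C=3  D=50  E=28  F=9
Finish order: C → F → A → E → B → D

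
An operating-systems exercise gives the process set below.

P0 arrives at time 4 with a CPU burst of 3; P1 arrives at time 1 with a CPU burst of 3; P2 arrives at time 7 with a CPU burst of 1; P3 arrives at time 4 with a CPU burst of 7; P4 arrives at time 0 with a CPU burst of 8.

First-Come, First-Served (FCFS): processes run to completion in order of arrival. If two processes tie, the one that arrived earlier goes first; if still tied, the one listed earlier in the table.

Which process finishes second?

Schedule: | P4 0-8 | P1 8-11 | P0 11-14 | P3 14-21 | P2 21-22 |
Completion: P0=14  P1=11  P2=22  P3=21  P4=8
Finish order: P4 → P1 → P0 → P3 → P2

P1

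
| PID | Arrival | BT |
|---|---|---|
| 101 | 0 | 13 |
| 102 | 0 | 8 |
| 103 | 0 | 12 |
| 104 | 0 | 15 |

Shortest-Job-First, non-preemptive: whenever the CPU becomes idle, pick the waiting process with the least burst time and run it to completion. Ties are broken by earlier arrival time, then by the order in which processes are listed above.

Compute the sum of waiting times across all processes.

61

Timeline: | 102 0-8 | 103 8-20 | 101 20-33 | 104 33-48 |
Completion: 101=33  102=8  103=20  104=48
Turnaround (C−A): 101=33  102=8  103=20  104=48
Waiting = turnaround − burst: 101=20, 102=0, 103=8, 104=33
Total waiting = 20 + 0 + 8 + 33 = 61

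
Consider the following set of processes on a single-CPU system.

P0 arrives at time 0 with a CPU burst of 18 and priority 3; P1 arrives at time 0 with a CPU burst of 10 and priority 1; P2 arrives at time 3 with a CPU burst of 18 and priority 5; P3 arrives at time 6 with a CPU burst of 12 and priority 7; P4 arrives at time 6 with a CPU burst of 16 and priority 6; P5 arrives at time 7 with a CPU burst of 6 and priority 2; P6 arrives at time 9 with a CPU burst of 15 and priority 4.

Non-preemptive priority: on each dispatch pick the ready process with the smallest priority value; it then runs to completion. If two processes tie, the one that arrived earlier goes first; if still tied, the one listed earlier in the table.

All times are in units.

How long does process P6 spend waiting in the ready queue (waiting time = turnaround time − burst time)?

Schedule: | P1 0-10 | P5 10-16 | P0 16-34 | P6 34-49 | P2 49-67 | P4 67-83 | P3 83-95 |
Completion: P0=34  P1=10  P2=67  P3=95  P4=83  P5=16  P6=49
Waiting(P6) = turnaround − burst = 40 − 15 = 25

25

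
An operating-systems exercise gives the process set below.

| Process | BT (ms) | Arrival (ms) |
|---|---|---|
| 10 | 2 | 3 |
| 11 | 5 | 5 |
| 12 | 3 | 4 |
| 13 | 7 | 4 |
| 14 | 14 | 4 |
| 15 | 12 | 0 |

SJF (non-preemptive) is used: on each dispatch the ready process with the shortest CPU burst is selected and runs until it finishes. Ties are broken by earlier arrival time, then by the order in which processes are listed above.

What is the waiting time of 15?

Timeline: | 15 0-12 | 10 12-14 | 12 14-17 | 11 17-22 | 13 22-29 | 14 29-43 |
Completion: 10=14  11=22  12=17  13=29  14=43  15=12
Turnaround (C−A): 10=11  11=17  12=13  13=25  14=39  15=12
Waiting(15) = turnaround − burst = 12 − 12 = 0

0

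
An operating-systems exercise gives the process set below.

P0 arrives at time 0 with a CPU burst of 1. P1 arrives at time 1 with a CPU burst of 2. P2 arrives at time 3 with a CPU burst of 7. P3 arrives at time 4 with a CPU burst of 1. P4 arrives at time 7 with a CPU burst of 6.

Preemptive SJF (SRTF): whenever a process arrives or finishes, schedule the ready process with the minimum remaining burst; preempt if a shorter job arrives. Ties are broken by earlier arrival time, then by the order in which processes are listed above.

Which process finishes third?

P3

Timeline: | P0 0-1 | P1 1-3 | P2 3-4 | P3 4-5 | P2 5-11 | P4 11-17 |
Completion: P0=1  P1=3  P2=11  P3=5  P4=17
Turnaround (C−A): P0=1  P1=2  P2=8  P3=1  P4=10
Finish order: P0 → P1 → P3 → P2 → P4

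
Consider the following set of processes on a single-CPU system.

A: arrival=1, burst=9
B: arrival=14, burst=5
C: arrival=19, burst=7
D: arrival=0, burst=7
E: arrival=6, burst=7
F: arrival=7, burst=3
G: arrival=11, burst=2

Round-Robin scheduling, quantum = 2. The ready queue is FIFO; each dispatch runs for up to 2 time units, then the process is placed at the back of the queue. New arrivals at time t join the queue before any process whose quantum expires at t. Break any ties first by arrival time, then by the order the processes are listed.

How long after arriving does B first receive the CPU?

7

Schedule: | D 0-2 | A 2-4 | D 4-6 | A 6-8 | E 8-10 | D 10-12 | F 12-14 | A 14-16 | E 16-18 | G 18-20 | D 20-21 | B 21-23 | F 23-24 | A 24-26 | E 26-28 | C 28-30 | B 30-32 | A 32-33 | E 33-34 | C 34-36 | B 36-37 | C 37-40 |
Completion: A=33  B=37  C=40  D=21  E=34  F=24  G=20
Turnaround (C−A): A=32  B=23  C=21  D=21  E=28  F=17  G=9
Response(B) = first start − arrival = 21 − 14 = 7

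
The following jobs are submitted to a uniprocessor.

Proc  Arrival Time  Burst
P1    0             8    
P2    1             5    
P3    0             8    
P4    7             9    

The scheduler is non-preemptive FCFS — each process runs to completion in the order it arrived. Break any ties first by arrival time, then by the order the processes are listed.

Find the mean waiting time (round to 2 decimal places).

Gantt: | P1 0-8 | P3 8-16 | P2 16-21 | P4 21-30 |
Completion: P1=8  P2=21  P3=16  P4=30
Turnaround (C−A): P1=8  P2=20  P3=16  P4=23
Waiting times: P1=0, P2=15, P3=8, P4=14
Average waiting = (0+15+8+14) / 4 = 37/4 = 9.25

9.25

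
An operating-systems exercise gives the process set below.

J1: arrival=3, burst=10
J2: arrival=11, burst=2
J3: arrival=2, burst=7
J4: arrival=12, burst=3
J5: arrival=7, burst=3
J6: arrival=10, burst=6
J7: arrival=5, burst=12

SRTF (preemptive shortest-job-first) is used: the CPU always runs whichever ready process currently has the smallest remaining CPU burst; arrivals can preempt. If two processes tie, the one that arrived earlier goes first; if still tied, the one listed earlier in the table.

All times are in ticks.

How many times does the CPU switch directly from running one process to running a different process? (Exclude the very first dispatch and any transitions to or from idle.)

Schedule: | idle 0-2 | J3 2-9 | J5 9-12 | J2 12-14 | J4 14-17 | J6 17-23 | J1 23-33 | J7 33-45 |
Completion: J1=33  J2=14  J3=9  J4=17  J5=12  J6=23  J7=45
Turnaround (C−A): J1=30  J2=3  J3=7  J4=5  J5=5  J6=13  J7=40

6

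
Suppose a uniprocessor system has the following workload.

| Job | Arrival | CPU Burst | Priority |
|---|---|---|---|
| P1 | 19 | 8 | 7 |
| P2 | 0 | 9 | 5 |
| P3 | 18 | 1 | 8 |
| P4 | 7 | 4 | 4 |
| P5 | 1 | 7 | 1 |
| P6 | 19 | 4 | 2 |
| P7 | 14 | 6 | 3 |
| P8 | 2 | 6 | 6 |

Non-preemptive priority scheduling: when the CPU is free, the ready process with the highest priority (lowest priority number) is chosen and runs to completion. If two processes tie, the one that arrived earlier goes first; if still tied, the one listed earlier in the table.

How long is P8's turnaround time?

Schedule: | P2 0-9 | P5 9-16 | P7 16-22 | P6 22-26 | P4 26-30 | P8 30-36 | P1 36-44 | P3 44-45 |
Completion: P1=44  P2=9  P3=45  P4=30  P5=16  P6=26  P7=22  P8=36
Turnaround (C−A): P1=25  P2=9  P3=27  P4=23  P5=15  P6=7  P7=8  P8=34
Turnaround(P8) = completion − arrival = 36 − 2 = 34

34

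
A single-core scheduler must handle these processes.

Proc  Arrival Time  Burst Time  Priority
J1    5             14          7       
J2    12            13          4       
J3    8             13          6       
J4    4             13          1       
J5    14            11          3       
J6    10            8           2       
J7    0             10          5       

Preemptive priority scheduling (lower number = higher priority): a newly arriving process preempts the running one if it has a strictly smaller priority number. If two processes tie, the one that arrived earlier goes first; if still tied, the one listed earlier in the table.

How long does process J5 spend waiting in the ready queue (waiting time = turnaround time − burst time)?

11

Timeline: | J7 0-4 | J4 4-17 | J6 17-25 | J5 25-36 | J2 36-49 | J7 49-55 | J3 55-68 | J1 68-82 |
Completion: J1=82  J2=49  J3=68  J4=17  J5=36  J6=25  J7=55
Turnaround (C−A): J1=77  J2=37  J3=60  J4=13  J5=22  J6=15  J7=55
Waiting(J5) = turnaround − burst = 22 − 11 = 11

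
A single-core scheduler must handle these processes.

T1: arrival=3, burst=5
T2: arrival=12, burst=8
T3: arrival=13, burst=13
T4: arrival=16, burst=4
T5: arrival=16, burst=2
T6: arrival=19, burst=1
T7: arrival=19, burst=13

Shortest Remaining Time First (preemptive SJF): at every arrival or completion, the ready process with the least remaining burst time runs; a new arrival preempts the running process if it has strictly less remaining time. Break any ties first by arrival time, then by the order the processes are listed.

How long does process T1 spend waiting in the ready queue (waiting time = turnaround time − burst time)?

Gantt: | idle 0-3 | T1 3-8 | idle 8-12 | T2 12-16 | T5 16-18 | T2 18-19 | T6 19-20 | T2 20-23 | T4 23-27 | T3 27-40 | T7 40-53 |
Completion: T1=8  T2=23  T3=40  T4=27  T5=18  T6=20  T7=53
Turnaround (C−A): T1=5  T2=11  T3=27  T4=11  T5=2  T6=1  T7=34
Waiting(T1) = turnaround − burst = 5 − 5 = 0

0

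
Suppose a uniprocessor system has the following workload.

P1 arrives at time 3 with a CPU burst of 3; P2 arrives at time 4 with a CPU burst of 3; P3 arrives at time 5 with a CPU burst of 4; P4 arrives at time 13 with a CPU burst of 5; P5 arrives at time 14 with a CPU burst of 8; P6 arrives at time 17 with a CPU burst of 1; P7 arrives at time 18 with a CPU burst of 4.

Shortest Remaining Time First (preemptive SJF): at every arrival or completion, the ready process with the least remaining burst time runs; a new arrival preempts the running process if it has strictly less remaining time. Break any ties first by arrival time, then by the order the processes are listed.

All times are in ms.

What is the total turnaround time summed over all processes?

Timeline: | idle 0-3 | P1 3-6 | P2 6-9 | P3 9-13 | P4 13-18 | P6 18-19 | P7 19-23 | P5 23-31 |
Completion: P1=6  P2=9  P3=13  P4=18  P5=31  P6=19  P7=23
Turnaround (C−A): P1=3  P2=5  P3=8  P4=5  P5=17  P6=2  P7=5
Turnaround = completion − arrival: P1=3, P2=5, P3=8, P4=5, P5=17, P6=2, P7=5
Total turnaround = 3 + 5 + 8 + 5 + 17 + 2 + 5 = 45

45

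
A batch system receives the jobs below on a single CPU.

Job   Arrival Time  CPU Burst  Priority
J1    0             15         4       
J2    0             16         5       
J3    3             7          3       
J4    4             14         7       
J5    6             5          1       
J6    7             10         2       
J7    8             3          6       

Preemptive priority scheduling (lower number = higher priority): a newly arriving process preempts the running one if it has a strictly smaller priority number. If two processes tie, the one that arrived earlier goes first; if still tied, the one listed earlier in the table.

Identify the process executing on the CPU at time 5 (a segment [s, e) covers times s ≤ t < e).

Timeline: | J1 0-3 | J3 3-6 | J5 6-11 | J6 11-21 | J3 21-25 | J1 25-37 | J2 37-53 | J7 53-56 | J4 56-70 |
Completion: J1=37  J2=53  J3=25  J4=70  J5=11  J6=21  J7=56
Turnaround (C−A): J1=37  J2=53  J3=22  J4=66  J5=5  J6=14  J7=48

J3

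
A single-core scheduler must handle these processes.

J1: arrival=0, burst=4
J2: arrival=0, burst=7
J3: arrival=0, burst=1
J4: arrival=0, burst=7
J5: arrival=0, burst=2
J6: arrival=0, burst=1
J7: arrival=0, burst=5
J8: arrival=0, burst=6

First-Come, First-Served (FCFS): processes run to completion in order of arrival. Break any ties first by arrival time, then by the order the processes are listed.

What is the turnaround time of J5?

Timeline: | J1 0-4 | J2 4-11 | J3 11-12 | J4 12-19 | J5 19-21 | J6 21-22 | J7 22-27 | J8 27-33 |
Completion: J1=4  J2=11  J3=12  J4=19  J5=21  J6=22  J7=27  J8=33
Turnaround (C−A): J1=4  J2=11  J3=12  J4=19  J5=21  J6=22  J7=27  J8=33
Turnaround(J5) = completion − arrival = 21 − 0 = 21

21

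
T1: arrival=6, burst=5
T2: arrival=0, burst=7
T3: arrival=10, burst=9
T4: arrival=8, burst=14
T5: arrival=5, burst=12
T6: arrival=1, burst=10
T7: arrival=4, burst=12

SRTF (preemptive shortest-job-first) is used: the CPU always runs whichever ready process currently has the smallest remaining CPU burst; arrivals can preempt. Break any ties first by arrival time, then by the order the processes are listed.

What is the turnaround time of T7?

Schedule: | T2 0-7 | T1 7-12 | T3 12-21 | T6 21-31 | T7 31-43 | T5 43-55 | T4 55-69 |
Completion: T1=12  T2=7  T3=21  T4=69  T5=55  T6=31  T7=43
Turnaround (C−A): T1=6  T2=7  T3=11  T4=61  T5=50  T6=30  T7=39
Turnaround(T7) = completion − arrival = 43 − 4 = 39

39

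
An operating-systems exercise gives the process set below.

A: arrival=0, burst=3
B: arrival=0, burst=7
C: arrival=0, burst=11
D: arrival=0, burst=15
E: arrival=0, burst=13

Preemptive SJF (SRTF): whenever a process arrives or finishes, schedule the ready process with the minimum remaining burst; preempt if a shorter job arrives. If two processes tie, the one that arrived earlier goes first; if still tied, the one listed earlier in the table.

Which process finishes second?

Gantt: | A 0-3 | B 3-10 | C 10-21 | E 21-34 | D 34-49 |
Completion: A=3  B=10  C=21  D=49  E=34
Turnaround (C−A): A=3  B=10  C=21  D=49  E=34
Finish order: A → B → C → E → D

B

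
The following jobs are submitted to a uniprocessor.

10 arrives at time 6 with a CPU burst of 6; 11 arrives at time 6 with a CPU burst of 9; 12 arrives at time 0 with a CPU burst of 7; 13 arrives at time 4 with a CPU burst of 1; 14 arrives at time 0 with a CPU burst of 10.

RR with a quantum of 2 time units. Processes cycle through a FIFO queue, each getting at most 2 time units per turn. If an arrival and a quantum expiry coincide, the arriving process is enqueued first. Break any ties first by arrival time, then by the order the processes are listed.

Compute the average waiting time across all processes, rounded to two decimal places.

Timeline: | 12 0-2 | 14 2-4 | 12 4-6 | 13 6-7 | 14 7-9 | 10 9-11 | 11 11-13 | 12 13-15 | 14 15-17 | 10 17-19 | 11 19-21 | 12 21-22 | 14 22-24 | 10 24-26 | 11 26-28 | 14 28-30 | 11 30-33 |
Completion: 10=26  11=33  12=22  13=7  14=30
Turnaround (C−A): 10=20  11=27  12=22  13=3  14=30
Waiting times: 10=14, 11=18, 12=15, 13=2, 14=20
Average waiting = (14+18+15+2+20) / 5 = 69/5 = 13.80

13.80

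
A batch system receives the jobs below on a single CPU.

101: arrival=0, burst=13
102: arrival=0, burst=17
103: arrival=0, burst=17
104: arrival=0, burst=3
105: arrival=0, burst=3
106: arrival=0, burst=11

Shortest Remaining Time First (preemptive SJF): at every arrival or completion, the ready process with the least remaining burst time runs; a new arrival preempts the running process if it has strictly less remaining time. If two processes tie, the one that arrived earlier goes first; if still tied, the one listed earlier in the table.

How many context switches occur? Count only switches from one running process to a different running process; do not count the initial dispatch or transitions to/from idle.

Gantt: | 104 0-3 | 105 3-6 | 106 6-17 | 101 17-30 | 102 30-47 | 103 47-64 |
Completion: 101=30  102=47  103=64  104=3  105=6  106=17

5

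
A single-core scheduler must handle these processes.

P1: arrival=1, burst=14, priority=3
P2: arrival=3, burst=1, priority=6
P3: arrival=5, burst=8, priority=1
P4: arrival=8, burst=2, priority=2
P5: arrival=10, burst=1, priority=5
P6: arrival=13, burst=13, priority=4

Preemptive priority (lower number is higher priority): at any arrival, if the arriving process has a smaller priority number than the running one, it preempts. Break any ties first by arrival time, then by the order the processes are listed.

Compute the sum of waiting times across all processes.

Timeline: | idle 0-1 | P1 1-5 | P3 5-13 | P4 13-15 | P1 15-25 | P6 25-38 | P5 38-39 | P2 39-40 |
Completion: P1=25  P2=40  P3=13  P4=15  P5=39  P6=38
Turnaround (C−A): P1=24  P2=37  P3=8  P4=7  P5=29  P6=25
Waiting = turnaround − burst: P1=10, P2=36, P3=0, P4=5, P5=28, P6=12
Total waiting = 10 + 36 + 0 + 5 + 28 + 12 = 91

91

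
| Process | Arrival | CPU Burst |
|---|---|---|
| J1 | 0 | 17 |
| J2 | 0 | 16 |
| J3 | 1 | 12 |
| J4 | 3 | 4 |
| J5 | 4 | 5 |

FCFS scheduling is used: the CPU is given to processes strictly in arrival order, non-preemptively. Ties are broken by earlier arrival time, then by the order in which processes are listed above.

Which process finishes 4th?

J4

Gantt: | J1 0-17 | J2 17-33 | J3 33-45 | J4 45-49 | J5 49-54 |
Completion: J1=17  J2=33  J3=45  J4=49  J5=54
Turnaround (C−A): J1=17  J2=33  J3=44  J4=46  J5=50
Finish order: J1 → J2 → J3 → J4 → J5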